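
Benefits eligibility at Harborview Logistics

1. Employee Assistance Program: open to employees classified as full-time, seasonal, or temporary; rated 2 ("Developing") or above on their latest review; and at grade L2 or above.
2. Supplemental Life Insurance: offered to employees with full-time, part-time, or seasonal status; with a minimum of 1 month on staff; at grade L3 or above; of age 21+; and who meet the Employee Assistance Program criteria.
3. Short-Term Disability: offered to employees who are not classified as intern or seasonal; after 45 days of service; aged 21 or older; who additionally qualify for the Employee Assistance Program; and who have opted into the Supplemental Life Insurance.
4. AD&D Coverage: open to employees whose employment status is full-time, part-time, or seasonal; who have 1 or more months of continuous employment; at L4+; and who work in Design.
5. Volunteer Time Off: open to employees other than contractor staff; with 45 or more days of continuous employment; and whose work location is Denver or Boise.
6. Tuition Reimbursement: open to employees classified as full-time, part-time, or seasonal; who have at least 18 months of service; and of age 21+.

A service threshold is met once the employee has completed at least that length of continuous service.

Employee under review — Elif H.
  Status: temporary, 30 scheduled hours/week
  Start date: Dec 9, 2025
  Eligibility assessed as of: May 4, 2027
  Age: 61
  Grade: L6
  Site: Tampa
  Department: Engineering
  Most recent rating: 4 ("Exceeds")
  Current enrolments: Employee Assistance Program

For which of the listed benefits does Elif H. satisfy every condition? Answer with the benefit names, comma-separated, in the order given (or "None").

Employee Assistance Program

Service from Dec 9, 2025 to May 4, 2027: 511 days.
Employee Assistance Program — status temporary ✓; rating 4 ≥ 2 ✓; grade L6 ≥ L2 ✓ → eligible.
Supplemental Life Insurance — status temporary ✗ (requires full-time, part-time, or seasonal) → not eligible.
Short-Term Disability — status temporary ✓ (not excluded); service 511 days ≥ 45 days ✓; age 61 ≥ 21 ✓; eligible for Employee Assistance Program ✓; not enrolled in Supplemental Life Insurance ✗ → not eligible.
AD&D Coverage — status temporary ✗ (requires full-time, part-time, or seasonal) → not eligible.
Volunteer Time Off — status temporary ✓ (not excluded); service 511 days ≥ 45 days ✓; site Tampa ✗ (not Denver or Boise) → not eligible.
Tuition Reimbursement — status temporary ✗ (requires full-time, part-time, or seasonal) → not eligible.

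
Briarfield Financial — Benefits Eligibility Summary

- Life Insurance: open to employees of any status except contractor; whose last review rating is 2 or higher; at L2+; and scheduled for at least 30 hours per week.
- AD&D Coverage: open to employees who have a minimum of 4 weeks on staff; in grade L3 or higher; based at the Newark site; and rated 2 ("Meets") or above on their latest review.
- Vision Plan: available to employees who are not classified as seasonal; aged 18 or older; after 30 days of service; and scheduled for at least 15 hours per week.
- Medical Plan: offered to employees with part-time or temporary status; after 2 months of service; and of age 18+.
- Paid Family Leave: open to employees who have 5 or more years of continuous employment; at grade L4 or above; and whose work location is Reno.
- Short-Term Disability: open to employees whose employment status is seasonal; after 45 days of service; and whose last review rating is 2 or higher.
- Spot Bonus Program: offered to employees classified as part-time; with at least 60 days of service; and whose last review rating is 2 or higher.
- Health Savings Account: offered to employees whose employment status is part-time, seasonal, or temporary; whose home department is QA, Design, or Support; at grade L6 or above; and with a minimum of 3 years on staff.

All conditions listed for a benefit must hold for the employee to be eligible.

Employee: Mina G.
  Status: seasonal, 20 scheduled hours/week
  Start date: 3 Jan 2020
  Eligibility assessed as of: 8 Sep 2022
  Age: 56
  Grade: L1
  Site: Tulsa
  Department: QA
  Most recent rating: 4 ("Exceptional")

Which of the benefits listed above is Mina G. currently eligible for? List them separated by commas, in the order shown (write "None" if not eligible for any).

Short-Term Disability

Service from 3 Jan 2020 to 8 Sep 2022: 979 days.
Life Insurance — status seasonal ✓ (not excluded); rating 4 ≥ 2 ✓; grade L1 < L2 ✗ → not eligible.
AD&D Coverage — service 979 days ≥ 4 weeks (≈28 days) ✓; grade L1 < L3 ✗ → not eligible.
Vision Plan — status seasonal ✗ (excluded) → not eligible.
Medical Plan — status seasonal ✗ (requires part-time or temporary) → not eligible.
Paid Family Leave — service 979 days < 5 years (≈1825 days) ✗ → not eligible.
Short-Term Disability — status seasonal ✓; service 979 days ≥ 45 days ✓; rating 4 ≥ 2 ✓ → eligible.
Spot Bonus Program — status seasonal ✗ (requires part-time) → not eligible.
Health Savings Account — status seasonal ✓; dept QA ✓; grade L1 < L6 ✗ → not eligible.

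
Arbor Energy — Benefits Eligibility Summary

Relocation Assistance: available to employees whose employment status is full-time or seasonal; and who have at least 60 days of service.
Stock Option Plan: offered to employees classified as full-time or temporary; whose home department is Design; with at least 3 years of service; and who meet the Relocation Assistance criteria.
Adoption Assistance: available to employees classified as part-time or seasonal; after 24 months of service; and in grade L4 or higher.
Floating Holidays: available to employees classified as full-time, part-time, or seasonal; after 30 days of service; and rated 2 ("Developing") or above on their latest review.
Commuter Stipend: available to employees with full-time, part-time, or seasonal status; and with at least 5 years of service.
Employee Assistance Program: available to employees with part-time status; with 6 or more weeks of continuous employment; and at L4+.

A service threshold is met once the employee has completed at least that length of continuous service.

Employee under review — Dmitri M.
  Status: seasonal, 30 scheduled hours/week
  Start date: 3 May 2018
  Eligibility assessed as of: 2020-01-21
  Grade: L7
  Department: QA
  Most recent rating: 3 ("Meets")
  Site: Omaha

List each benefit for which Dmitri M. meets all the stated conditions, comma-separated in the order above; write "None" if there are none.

Service from 3 May 2018 to 2020-01-21: 628 days.
Relocation Assistance — status seasonal ✓; service 628 days ≥ 60 days ✓ → eligible.
Stock Option Plan — status seasonal ✗ (requires full-time or temporary) → not eligible.
Adoption Assistance — status seasonal ✓; service 628 days < 24 months (≈720 days) ✗ → not eligible.
Floating Holidays — status seasonal ✓; service 628 days ≥ 30 days ✓; rating 3 ≥ 2 ✓ → eligible.
Commuter Stipend — status seasonal ✓; service 628 days < 5 years (≈1825 days) ✗ → not eligible.
Employee Assistance Program — status seasonal ✗ (requires part-time) → not eligible.

Relocation Assistance, Floating Holidays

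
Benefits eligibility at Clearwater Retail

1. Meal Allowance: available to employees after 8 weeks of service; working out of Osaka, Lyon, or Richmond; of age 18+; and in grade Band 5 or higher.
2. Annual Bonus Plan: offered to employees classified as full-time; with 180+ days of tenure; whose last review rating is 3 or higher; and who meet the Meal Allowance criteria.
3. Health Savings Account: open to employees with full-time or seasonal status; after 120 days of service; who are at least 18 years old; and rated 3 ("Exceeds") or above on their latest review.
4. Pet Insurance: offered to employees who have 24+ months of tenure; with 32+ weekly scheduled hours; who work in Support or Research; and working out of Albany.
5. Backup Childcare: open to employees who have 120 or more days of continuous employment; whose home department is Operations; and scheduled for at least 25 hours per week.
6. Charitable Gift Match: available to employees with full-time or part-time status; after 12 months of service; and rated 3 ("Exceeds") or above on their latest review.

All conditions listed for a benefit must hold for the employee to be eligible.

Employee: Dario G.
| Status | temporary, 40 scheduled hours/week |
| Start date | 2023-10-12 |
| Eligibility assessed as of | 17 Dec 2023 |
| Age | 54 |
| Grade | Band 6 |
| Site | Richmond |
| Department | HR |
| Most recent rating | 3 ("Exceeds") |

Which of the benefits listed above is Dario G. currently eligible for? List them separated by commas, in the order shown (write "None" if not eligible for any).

Meal Allowance

Service from 2023-10-12 to 17 Dec 2023: 66 days.
Meal Allowance — service 66 days ≥ 8 weeks (≈56 days) ✓; site Richmond ✓; age 54 ≥ 18 ✓; grade Band 6 ≥ Band 5 ✓ → eligible.
Annual Bonus Plan — status temporary ✗ (requires full-time) → not eligible.
Health Savings Account — status temporary ✗ (requires full-time or seasonal) → not eligible.
Pet Insurance — service 66 days < 24 months (≈720 days) ✗ → not eligible.
Backup Childcare — service 66 days < 120 days ✗ → not eligible.
Charitable Gift Match — status temporary ✗ (requires full-time or part-time) → not eligible.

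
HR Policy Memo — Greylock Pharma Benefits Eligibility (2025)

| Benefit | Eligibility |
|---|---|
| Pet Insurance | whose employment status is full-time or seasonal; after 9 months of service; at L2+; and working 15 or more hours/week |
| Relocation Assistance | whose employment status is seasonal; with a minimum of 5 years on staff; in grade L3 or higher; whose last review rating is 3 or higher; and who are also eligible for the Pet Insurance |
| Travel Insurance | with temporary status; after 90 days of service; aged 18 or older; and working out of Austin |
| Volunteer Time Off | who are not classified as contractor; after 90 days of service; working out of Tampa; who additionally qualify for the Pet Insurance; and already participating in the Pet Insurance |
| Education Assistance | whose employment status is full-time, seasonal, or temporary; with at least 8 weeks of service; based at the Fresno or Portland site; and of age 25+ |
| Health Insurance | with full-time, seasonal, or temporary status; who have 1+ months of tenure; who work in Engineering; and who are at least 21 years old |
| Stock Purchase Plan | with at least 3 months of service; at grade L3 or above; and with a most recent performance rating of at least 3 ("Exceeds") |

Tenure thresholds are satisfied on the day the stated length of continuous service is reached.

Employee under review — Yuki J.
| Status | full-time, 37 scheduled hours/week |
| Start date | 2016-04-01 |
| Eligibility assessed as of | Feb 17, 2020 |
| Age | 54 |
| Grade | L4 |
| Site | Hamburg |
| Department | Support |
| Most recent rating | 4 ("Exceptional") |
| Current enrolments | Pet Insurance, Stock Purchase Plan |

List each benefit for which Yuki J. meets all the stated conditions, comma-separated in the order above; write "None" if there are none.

Pet Insurance, Stock Purchase Plan

Service from 2016-04-01 to Feb 17, 2020: 1417 days.
Pet Insurance — status full-time ✓; service 1417 days ≥ 9 months (≈270 days) ✓; grade L4 ≥ L2 ✓; 37 hrs/wk ≥ 15 ✓ → eligible.
Relocation Assistance — status full-time ✗ (requires seasonal) → not eligible.
Travel Insurance — status full-time ✗ (requires temporary) → not eligible.
Volunteer Time Off — status full-time ✓ (not excluded); service 1417 days ≥ 90 days ✓; site Hamburg ✗ (not Tampa) → not eligible.
Education Assistance — status full-time ✓; service 1417 days ≥ 8 weeks (≈56 days) ✓; site Hamburg ✗ (not Fresno or Portland) → not eligible.
Health Insurance — status full-time ✓; service 1417 days ≥ 1 month (≈30 days) ✓; dept Support ✗ → not eligible.
Stock Purchase Plan — service 1417 days ≥ 3 months (≈90 days) ✓; grade L4 ≥ L3 ✓; rating 4 ≥ 3 ✓ → eligible.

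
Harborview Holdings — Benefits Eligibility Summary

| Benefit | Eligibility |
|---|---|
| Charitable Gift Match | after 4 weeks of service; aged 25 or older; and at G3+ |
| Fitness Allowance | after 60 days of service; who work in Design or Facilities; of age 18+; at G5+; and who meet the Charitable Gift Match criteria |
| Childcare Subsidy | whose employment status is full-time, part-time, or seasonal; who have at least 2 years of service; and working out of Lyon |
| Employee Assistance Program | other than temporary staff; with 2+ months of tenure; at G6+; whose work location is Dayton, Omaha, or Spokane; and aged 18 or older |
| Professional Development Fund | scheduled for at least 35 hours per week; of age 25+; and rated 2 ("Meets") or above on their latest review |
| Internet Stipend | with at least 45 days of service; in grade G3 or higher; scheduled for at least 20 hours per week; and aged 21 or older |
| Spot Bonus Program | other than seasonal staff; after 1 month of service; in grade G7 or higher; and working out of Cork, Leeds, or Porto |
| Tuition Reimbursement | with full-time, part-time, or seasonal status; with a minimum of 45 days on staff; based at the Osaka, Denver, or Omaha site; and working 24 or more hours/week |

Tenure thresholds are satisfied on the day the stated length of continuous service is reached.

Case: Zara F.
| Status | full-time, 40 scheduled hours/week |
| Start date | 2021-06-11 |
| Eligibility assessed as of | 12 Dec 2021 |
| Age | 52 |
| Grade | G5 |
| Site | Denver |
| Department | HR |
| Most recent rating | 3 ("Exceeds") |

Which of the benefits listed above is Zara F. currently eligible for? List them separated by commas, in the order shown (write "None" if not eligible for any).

Service from 2021-06-11 to 12 Dec 2021: 184 days.
Charitable Gift Match — service 184 days ≥ 4 weeks (≈28 days) ✓; age 52 ≥ 25 ✓; grade G5 ≥ G3 ✓ → eligible.
Fitness Allowance — service 184 days ≥ 60 days ✓; dept HR ✗ → not eligible.
Childcare Subsidy — status full-time ✓; service 184 days < 2 years (≈730 days) ✗ → not eligible.
Employee Assistance Program — status full-time ✓ (not excluded); service 184 days ≥ 2 months (≈60 days) ✓; grade G5 < G6 ✗ → not eligible.
Professional Development Fund — 40 hrs/wk ≥ 35 ✓; age 52 ≥ 25 ✓; rating 3 ≥ 2 ✓ → eligible.
Internet Stipend — service 184 days ≥ 45 days ✓; grade G5 ≥ G3 ✓; 40 hrs/wk ≥ 20 ✓; age 52 ≥ 21 ✓ → eligible.
Spot Bonus Program — status full-time ✓ (not excluded); service 184 days ≥ 1 month (≈30 days) ✓; grade G5 < G7 ✗ → not eligible.
Tuition Reimbursement — status full-time ✓; service 184 days ≥ 45 days ✓; site Denver ✓; 40 hrs/wk ≥ 24 ✓ → eligible.

Charitable Gift Match, Professional Development Fund, Internet Stipend, Tuition Reimbursement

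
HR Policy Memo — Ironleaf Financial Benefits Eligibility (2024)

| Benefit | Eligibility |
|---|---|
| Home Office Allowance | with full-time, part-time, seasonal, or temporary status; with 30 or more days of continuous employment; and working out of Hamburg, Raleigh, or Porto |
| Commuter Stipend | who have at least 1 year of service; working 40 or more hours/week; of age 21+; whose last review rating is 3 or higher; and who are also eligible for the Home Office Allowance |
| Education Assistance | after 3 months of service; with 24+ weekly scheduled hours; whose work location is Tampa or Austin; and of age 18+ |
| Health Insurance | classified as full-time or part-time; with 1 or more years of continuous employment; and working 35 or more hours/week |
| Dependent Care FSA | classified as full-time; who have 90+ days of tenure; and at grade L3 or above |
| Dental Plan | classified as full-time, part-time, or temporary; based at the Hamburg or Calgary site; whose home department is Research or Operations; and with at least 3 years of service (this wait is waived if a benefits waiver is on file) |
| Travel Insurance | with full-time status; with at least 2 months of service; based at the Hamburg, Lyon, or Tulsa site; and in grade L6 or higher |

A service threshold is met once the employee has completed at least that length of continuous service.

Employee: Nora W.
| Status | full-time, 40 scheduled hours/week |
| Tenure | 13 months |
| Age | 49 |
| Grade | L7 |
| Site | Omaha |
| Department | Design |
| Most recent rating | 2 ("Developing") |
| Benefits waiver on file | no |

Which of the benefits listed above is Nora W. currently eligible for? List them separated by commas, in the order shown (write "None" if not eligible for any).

Home Office Allowance — status full-time ✓; service 13 months ≥ 30 days ✓; site Omaha ✗ (not Hamburg, Raleigh, or Porto) → not eligible.
Commuter Stipend — service 13 months ≥ 1 year (≈365 days) ✓; 40 hrs/wk ≥ 40 ✓; age 49 ≥ 21 ✓; rating 2 < 3 ✗ → not eligible.
Education Assistance — service 13 months ≥ 3 months ✓; 40 hrs/wk ≥ 24 ✓; site Omaha ✗ (not Tampa or Austin) → not eligible.
Health Insurance — status full-time ✓; service 13 months ≥ 1 year (≈365 days) ✓; 40 hrs/wk ≥ 35 ✓ → eligible.
Dependent Care FSA — status full-time ✓; service 13 months ≥ 90 days ✓; grade L7 ≥ L3 ✓ → eligible.
Dental Plan — status full-time ✓; site Omaha ✗ (not Hamburg or Calgary) → not eligible.
Travel Insurance — status full-time ✓; service 13 months ≥ 2 months ✓; site Omaha ✗ (not Hamburg, Lyon, or Tulsa) → not eligible.

Health Insurance, Dependent Care FSA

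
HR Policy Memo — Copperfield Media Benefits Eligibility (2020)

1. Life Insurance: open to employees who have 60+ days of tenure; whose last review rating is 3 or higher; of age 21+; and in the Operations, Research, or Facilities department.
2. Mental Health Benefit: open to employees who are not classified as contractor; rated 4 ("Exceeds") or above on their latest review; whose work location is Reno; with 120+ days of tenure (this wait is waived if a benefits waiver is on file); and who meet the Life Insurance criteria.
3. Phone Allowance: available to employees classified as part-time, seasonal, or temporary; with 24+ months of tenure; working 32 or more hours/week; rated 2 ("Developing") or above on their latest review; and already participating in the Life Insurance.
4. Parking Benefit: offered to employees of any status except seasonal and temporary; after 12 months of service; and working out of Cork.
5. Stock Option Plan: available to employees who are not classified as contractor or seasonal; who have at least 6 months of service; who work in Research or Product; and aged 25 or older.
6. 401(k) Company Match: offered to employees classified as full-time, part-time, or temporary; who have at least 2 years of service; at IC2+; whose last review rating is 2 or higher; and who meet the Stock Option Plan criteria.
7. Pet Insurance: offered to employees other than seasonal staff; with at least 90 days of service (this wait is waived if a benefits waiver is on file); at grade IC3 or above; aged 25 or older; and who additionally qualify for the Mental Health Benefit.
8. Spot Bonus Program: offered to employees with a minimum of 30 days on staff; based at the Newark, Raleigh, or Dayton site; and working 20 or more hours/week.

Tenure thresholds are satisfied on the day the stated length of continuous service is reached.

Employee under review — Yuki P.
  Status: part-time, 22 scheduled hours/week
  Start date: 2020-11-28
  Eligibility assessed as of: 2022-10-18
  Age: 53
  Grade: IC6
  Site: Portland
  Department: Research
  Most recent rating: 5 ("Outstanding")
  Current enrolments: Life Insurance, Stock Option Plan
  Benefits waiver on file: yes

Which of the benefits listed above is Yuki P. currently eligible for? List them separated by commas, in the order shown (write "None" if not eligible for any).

Life Insurance, Stock Option Plan

Service from 2020-11-28 to 2022-10-18: 689 days.
Life Insurance — service 689 days ≥ 60 days ✓; rating 5 ≥ 3 ✓; age 53 ≥ 21 ✓; dept Research ✓ → eligible.
Mental Health Benefit — status part-time ✓ (not excluded); rating 5 ≥ 4 ✓; site Portland ✗ (not Reno) → not eligible.
Phone Allowance — status part-time ✓; service 689 days < 24 months (≈720 days) ✗ → not eligible.
Parking Benefit — status part-time ✓ (not excluded); service 689 days ≥ 12 months (≈360 days) ✓; site Portland ✗ (not Cork) → not eligible.
Stock Option Plan — status part-time ✓ (not excluded); service 689 days ≥ 6 months (≈180 days) ✓; dept Research ✓; age 53 ≥ 25 ✓ → eligible.
401(k) Company Match — status part-time ✓; service 689 days < 2 years (≈730 days) ✗ → not eligible.
Pet Insurance — status part-time ✓ (not excluded); benefits waiver on file ✓; grade IC6 ≥ IC3 ✓; age 53 ≥ 25 ✓; not eligible for Mental Health Benefit ✗ → not eligible.
Spot Bonus Program — service 689 days ≥ 30 days ✓; site Portland ✗ (not Newark, Raleigh, or Dayton) → not eligible.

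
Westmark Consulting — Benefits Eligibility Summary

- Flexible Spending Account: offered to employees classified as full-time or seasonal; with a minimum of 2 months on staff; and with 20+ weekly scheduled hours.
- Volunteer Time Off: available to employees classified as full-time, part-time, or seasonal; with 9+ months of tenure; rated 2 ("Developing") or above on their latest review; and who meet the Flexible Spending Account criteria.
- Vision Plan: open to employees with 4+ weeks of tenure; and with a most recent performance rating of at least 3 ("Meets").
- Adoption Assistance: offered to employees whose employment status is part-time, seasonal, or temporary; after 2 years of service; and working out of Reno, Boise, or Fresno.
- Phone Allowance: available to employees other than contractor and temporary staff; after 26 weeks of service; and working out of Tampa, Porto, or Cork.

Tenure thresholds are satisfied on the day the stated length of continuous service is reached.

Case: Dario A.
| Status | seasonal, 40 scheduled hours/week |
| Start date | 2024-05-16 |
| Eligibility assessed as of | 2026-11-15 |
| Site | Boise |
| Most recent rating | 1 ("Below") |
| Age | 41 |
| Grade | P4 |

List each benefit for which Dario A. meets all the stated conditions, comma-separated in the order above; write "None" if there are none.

Service from 2024-05-16 to 2026-11-15: 913 days.
Flexible Spending Account — status seasonal ✓; service 913 days ≥ 2 months (≈60 days) ✓; 40 hrs/wk ≥ 20 ✓ → eligible.
Volunteer Time Off — status seasonal ✓; service 913 days ≥ 9 months (≈270 days) ✓; rating 1 < 2 ✗ → not eligible.
Vision Plan — service 913 days ≥ 4 weeks (≈28 days) ✓; rating 1 < 3 ✗ → not eligible.
Adoption Assistance — status seasonal ✓; service 913 days ≥ 2 years (≈730 days) ✓; site Boise ✓ → eligible.
Phone Allowance — status seasonal ✓ (not excluded); service 913 days ≥ 26 weeks (≈182 days) ✓; site Boise ✗ (not Tampa, Porto, or Cork) → not eligible.

Flexible Spending Account, Adoption Assistance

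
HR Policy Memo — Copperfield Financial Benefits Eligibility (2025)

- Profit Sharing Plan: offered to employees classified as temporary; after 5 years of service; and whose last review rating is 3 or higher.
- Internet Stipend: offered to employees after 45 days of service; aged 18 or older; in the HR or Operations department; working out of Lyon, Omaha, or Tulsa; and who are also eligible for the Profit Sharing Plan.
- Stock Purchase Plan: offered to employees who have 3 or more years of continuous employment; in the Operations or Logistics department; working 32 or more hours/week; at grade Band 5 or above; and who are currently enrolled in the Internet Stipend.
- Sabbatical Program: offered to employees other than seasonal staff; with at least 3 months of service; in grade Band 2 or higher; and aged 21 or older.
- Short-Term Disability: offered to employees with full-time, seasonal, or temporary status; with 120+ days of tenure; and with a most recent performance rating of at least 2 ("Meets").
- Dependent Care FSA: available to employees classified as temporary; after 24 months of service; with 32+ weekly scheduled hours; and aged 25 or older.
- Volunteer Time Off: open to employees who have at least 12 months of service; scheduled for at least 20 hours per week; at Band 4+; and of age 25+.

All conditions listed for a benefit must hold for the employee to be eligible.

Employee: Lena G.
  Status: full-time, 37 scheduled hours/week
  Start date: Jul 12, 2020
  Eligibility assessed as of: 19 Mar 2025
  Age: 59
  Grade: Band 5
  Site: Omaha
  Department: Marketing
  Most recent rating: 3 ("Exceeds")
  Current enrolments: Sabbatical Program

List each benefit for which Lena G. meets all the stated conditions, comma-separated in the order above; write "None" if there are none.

Service from Jul 12, 2020 to 19 Mar 2025: 1711 days.
Profit Sharing Plan — status full-time ✗ (requires temporary) → not eligible.
Internet Stipend — service 1711 days ≥ 45 days ✓; age 59 ≥ 18 ✓; dept Marketing ✗ → not eligible.
Stock Purchase Plan — service 1711 days ≥ 3 years (≈1095 days) ✓; dept Marketing ✗ → not eligible.
Sabbatical Program — status full-time ✓ (not excluded); service 1711 days ≥ 3 months (≈90 days) ✓; grade Band 5 ≥ Band 2 ✓; age 59 ≥ 21 ✓ → eligible.
Short-Term Disability — status full-time ✓; service 1711 days ≥ 120 days ✓; rating 3 ≥ 2 ✓ → eligible.
Dependent Care FSA — status full-time ✗ (requires temporary) → not eligible.
Volunteer Time Off — service 1711 days ≥ 12 months (≈360 days) ✓; 37 hrs/wk ≥ 20 ✓; grade Band 5 ≥ Band 4 ✓; age 59 ≥ 25 ✓ → eligible.

Sabbatical Program, Short-Term Disability, Volunteer Time Off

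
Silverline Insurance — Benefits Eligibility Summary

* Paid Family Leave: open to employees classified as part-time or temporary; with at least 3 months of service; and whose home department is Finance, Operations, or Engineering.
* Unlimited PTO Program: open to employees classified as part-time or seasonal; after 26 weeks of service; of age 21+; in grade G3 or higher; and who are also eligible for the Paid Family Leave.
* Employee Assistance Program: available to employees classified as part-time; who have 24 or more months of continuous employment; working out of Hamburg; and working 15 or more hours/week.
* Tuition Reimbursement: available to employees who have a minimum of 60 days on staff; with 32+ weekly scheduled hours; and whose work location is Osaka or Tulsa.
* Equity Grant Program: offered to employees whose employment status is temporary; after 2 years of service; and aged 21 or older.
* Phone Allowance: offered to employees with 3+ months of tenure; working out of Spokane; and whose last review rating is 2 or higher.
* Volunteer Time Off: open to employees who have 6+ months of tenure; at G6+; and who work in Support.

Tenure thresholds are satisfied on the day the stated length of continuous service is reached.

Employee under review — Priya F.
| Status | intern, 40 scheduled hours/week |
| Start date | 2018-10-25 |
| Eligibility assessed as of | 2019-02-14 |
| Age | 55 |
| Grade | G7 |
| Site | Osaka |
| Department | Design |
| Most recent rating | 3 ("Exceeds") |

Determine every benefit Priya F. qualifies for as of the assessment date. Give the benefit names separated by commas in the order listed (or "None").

Service from 2018-10-25 to 2019-02-14: 112 days.
Paid Family Leave — status intern ✗ (requires part-time or temporary) → not eligible.
Unlimited PTO Program — status intern ✗ (requires part-time or seasonal) → not eligible.
Employee Assistance Program — status intern ✗ (requires part-time) → not eligible.
Tuition Reimbursement — service 112 days ≥ 60 days ✓; 40 hrs/wk ≥ 32 ✓; site Osaka ✓ → eligible.
Equity Grant Program — status intern ✗ (requires temporary) → not eligible.
Phone Allowance — service 112 days ≥ 3 months (≈90 days) ✓; site Osaka ✗ (not Spokane) → not eligible.
Volunteer Time Off — service 112 days < 6 months (≈180 days) ✗ → not eligible.

Tuition Reimbursement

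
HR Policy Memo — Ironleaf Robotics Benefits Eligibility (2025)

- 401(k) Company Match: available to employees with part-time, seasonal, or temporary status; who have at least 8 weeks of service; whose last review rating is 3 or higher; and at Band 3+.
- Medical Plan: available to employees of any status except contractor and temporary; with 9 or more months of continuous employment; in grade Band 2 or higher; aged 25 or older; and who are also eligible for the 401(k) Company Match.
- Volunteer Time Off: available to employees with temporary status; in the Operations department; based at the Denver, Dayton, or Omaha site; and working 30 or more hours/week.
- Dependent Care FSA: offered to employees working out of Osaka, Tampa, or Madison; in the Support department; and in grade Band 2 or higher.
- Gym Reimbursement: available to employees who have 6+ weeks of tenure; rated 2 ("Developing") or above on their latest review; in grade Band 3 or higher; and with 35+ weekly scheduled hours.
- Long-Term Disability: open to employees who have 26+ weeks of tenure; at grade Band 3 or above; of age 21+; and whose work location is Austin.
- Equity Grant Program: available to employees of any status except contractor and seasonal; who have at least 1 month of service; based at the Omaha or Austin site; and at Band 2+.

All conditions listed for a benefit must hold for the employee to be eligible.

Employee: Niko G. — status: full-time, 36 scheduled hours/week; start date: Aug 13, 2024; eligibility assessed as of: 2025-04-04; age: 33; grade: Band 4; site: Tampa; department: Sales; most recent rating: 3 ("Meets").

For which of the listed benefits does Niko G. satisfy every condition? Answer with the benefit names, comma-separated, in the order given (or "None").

Service from Aug 13, 2024 to 2025-04-04: 234 days.
401(k) Company Match — status full-time ✗ (requires part-time, seasonal, or temporary) → not eligible.
Medical Plan — status full-time ✓ (not excluded); service 234 days < 9 months (≈270 days) ✗ → not eligible.
Volunteer Time Off — status full-time ✗ (requires temporary) → not eligible.
Dependent Care FSA — site Tampa ✓; dept Sales ✗ → not eligible.
Gym Reimbursement — service 234 days ≥ 6 weeks (≈42 days) ✓; rating 3 ≥ 2 ✓; grade Band 4 ≥ Band 3 ✓; 36 hrs/wk ≥ 35 ✓ → eligible.
Long-Term Disability — service 234 days ≥ 26 weeks (≈182 days) ✓; grade Band 4 ≥ Band 3 ✓; age 33 ≥ 21 ✓; site Tampa ✗ (not Austin) → not eligible.
Equity Grant Program — status full-time ✓ (not excluded); service 234 days ≥ 1 month (≈30 days) ✓; site Tampa ✗ (not Omaha or Austin) → not eligible.

Gym Reimbursement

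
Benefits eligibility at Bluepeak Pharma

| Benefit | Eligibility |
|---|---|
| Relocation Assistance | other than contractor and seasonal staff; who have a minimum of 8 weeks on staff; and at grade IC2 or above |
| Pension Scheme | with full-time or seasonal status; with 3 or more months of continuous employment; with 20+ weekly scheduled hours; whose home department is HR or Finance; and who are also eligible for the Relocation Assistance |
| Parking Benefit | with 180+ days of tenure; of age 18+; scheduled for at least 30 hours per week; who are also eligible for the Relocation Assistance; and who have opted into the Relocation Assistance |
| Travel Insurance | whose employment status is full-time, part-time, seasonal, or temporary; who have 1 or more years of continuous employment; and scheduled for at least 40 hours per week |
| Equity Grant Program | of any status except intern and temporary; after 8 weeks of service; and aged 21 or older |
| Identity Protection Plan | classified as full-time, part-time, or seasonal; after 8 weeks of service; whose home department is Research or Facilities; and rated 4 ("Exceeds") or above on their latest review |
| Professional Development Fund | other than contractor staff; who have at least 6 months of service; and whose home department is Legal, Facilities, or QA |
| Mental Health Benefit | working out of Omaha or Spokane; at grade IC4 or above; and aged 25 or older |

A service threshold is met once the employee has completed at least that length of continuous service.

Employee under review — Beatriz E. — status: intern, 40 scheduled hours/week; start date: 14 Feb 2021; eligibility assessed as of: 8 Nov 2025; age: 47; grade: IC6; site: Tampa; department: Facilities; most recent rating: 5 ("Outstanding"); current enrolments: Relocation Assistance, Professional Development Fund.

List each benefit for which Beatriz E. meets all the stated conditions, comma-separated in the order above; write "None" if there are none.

Service from 14 Feb 2021 to 8 Nov 2025: 1728 days.
Relocation Assistance — status intern ✓ (not excluded); service 1728 days ≥ 8 weeks (≈56 days) ✓; grade IC6 ≥ IC2 ✓ → eligible.
Pension Scheme — status intern ✗ (requires full-time or seasonal) → not eligible.
Parking Benefit — service 1728 days ≥ 180 days ✓; age 47 ≥ 18 ✓; 40 hrs/wk ≥ 30 ✓; eligible for Relocation Assistance ✓; enrolled in Relocation Assistance ✓ → eligible.
Travel Insurance — status intern ✗ (requires full-time, part-time, seasonal, or temporary) → not eligible.
Equity Grant Program — status intern ✗ (excluded) → not eligible.
Identity Protection Plan — status intern ✗ (requires full-time, part-time, or seasonal) → not eligible.
Professional Development Fund — status intern ✓ (not excluded); service 1728 days ≥ 6 months (≈180 days) ✓; dept Facilities ✓ → eligible.
Mental Health Benefit — site Tampa ✗ (not Omaha or Spokane) → not eligible.

Relocation Assistance, Parking Benefit, Professional Development Fund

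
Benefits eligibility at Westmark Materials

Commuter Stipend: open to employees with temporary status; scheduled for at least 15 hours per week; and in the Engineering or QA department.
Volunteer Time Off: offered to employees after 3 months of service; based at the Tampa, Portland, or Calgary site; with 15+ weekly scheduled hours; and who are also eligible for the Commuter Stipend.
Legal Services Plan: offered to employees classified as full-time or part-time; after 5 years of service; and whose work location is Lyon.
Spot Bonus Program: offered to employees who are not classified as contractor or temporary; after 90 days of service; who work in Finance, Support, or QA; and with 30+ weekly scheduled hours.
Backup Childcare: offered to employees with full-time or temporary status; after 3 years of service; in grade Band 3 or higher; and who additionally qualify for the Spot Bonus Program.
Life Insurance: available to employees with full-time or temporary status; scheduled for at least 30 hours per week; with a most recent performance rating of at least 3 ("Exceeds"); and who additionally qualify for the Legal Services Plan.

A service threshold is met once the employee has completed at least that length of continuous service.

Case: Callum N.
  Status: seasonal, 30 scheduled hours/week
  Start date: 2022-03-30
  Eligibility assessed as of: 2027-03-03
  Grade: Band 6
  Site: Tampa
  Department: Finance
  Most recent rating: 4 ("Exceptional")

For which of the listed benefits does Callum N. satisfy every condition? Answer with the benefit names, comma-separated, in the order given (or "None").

Service from 2022-03-30 to 2027-03-03: 1799 days.
Commuter Stipend — status seasonal ✗ (requires temporary) → not eligible.
Volunteer Time Off — service 1799 days ≥ 3 months (≈90 days) ✓; site Tampa ✓; 30 hrs/wk ≥ 15 ✓; not eligible for Commuter Stipend ✗ → not eligible.
Legal Services Plan — status seasonal ✗ (requires full-time or part-time) → not eligible.
Spot Bonus Program — status seasonal ✓ (not excluded); service 1799 days ≥ 90 days ✓; dept Finance ✓; 30 hrs/wk ≥ 30 ✓ → eligible.
Backup Childcare — status seasonal ✗ (requires full-time or temporary) → not eligible.
Life Insurance — status seasonal ✗ (requires full-time or temporary) → not eligible.

Spot Bonus Program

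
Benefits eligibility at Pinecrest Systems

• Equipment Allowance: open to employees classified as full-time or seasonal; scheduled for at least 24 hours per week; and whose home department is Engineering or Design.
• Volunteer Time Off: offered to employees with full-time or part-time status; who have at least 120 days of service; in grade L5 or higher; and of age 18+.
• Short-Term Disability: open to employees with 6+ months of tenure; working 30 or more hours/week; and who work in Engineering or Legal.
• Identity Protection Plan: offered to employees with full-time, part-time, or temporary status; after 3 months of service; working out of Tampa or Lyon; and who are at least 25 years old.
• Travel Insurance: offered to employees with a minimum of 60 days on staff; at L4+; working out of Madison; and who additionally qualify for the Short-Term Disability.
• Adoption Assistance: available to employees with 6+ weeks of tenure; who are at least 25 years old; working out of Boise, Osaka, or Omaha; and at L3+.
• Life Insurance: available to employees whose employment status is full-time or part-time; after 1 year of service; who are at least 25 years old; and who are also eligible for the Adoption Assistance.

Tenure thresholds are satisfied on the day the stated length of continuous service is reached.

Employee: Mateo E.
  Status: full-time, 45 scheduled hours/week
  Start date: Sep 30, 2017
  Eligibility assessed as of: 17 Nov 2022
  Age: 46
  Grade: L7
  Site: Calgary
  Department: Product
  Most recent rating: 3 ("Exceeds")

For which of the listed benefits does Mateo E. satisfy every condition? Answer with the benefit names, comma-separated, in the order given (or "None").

Service from Sep 30, 2017 to 17 Nov 2022: 1874 days.
Equipment Allowance — status full-time ✓; 45 hrs/wk ≥ 24 ✓; dept Product ✗ → not eligible.
Volunteer Time Off — status full-time ✓; service 1874 days ≥ 120 days ✓; grade L7 ≥ L5 ✓; age 46 ≥ 18 ✓ → eligible.
Short-Term Disability — service 1874 days ≥ 6 months (≈180 days) ✓; 45 hrs/wk ≥ 30 ✓; dept Product ✗ → not eligible.
Identity Protection Plan — status full-time ✓; service 1874 days ≥ 3 months (≈90 days) ✓; site Calgary ✗ (not Tampa or Lyon) → not eligible.
Travel Insurance — service 1874 days ≥ 60 days ✓; grade L7 ≥ L4 ✓; site Calgary ✗ (not Madison) → not eligible.
Adoption Assistance — service 1874 days ≥ 6 weeks (≈42 days) ✓; age 46 ≥ 25 ✓; site Calgary ✗ (not Boise, Osaka, or Omaha) → not eligible.
Life Insurance — status full-time ✓; service 1874 days ≥ 1 year (≈365 days) ✓; age 46 ≥ 25 ✓; not eligible for Adoption Assistance ✗ → not eligible.

Volunteer Time Off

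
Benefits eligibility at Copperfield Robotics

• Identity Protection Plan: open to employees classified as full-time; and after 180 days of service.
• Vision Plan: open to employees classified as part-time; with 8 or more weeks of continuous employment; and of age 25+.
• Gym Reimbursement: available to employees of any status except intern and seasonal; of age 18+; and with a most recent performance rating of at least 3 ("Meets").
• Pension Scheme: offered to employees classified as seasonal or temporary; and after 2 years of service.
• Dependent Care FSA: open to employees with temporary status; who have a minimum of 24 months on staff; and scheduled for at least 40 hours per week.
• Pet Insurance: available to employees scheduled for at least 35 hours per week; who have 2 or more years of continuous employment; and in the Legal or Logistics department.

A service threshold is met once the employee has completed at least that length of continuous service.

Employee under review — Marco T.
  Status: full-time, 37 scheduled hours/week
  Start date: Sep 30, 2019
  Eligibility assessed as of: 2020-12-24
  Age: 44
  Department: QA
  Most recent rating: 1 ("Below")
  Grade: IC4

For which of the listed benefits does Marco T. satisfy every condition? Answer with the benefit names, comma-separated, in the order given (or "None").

Identity Protection Plan

Service from Sep 30, 2019 to 2020-12-24: 451 days.
Identity Protection Plan — status full-time ✓; service 451 days ≥ 180 days ✓ → eligible.
Vision Plan — status full-time ✗ (requires part-time) → not eligible.
Gym Reimbursement — status full-time ✓ (not excluded); age 44 ≥ 18 ✓; rating 1 < 3 ✗ → not eligible.
Pension Scheme — status full-time ✗ (requires seasonal or temporary) → not eligible.
Dependent Care FSA — status full-time ✗ (requires temporary) → not eligible.
Pet Insurance — 37 hrs/wk ≥ 35 ✓; service 451 days < 2 years (≈730 days) ✗ → not eligible.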